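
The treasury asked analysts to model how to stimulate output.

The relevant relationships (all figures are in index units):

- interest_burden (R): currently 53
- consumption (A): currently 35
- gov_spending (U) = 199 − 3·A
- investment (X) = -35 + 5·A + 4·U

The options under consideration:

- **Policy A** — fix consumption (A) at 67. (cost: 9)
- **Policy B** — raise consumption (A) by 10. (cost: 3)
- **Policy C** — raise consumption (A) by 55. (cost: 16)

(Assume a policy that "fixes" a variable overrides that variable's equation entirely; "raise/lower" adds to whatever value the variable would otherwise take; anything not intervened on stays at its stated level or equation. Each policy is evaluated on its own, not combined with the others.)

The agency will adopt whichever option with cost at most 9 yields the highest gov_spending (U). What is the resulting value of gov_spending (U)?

64

Policy A (A := 67):
  A = 67
  U = 199 − 3·67 = -2
Policy B (A + 10):
  A = 35 + 10 = 45
  U = 199 − 3·45 = 64
Comparing — Policy A: U=-2, Policy B: U=64. Highest is 64 (Policy B).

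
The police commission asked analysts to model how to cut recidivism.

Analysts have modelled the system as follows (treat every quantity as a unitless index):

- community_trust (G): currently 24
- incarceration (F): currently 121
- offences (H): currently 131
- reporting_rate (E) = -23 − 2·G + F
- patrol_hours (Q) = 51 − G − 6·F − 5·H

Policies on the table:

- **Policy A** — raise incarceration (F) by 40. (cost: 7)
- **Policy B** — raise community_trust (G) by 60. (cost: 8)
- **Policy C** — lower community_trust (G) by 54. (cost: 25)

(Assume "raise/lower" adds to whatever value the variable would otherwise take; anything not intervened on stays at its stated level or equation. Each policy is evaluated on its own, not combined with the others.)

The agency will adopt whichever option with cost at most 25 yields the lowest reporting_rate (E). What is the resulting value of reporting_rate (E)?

-70

Policy A (F + 40):
  G = 24
  F = 121 + 40 = 161
  E = -23 − 2·24 + 161 = 90
Policy B (G + 60):
  G = 24 + 60 = 84
  F = 121
  E = -23 − 2·84 + 121 = -70
Policy C (G − 54):
  G = 24 − 54 = -30
  F = 121
  E = -23 − 2·(-30) + 121 = 158
Comparing — Policy A: E=90, Policy B: E=-70, Policy C: E=158. Lowest is -70 (Policy B).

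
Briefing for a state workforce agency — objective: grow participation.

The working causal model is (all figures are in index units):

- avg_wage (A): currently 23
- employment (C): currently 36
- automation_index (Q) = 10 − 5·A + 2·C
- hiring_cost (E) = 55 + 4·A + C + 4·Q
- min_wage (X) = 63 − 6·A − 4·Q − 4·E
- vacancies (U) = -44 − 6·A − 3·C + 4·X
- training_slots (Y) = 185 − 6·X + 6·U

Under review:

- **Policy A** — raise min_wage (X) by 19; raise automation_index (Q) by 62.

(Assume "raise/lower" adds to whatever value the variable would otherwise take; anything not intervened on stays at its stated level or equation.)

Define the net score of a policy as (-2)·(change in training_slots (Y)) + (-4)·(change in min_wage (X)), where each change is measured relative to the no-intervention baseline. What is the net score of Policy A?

Baseline:
  A = 23
  C = 36
  Q = 10 − 5·23 + 2·36 = -33
  E = 55 + 4·23 + 36 + 4·(-33) = 51
  X = 63 − 6·23 − 4·(-33) − 4·51 = -147
  U = -44 − 6·23 − 3·36 + 4·(-147) = -878
  Y = 185 − 6·(-147) + 6·(-878) = -4201
Policy A (X + 19, Q + 62):
  A = 23
  C = 36
  Q = 10 − 5·23 + 2·36 (+62 from intervention) = 29
  E = 55 + 4·23 + 36 + 4·29 = 299
  X = 63 − 6·23 − 4·29 − 4·299 (+19 from intervention) = -1368
  U = -44 − 6·23 − 3·36 + 4·(-1368) = -5762
  Y = 185 − 6·(-1368) + 6·(-5762) = -26179
ΔY = -26179 − (-4201) = -21978; ΔX = -1368 − (-147) = -1221
Score = (-2)·(-21978) + (-4)·(-1221) = 48840

48840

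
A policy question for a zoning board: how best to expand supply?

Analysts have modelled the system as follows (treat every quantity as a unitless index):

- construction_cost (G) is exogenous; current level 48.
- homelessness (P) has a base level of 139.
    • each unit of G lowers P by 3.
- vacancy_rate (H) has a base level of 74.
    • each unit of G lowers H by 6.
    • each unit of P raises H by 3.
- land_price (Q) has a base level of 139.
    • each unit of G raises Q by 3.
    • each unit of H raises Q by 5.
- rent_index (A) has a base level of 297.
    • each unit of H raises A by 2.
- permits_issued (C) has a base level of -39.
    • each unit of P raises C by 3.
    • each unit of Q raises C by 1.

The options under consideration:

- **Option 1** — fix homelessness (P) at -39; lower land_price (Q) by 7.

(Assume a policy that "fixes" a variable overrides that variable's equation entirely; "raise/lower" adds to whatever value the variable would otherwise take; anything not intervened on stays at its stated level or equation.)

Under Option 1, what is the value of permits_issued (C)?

-1535

Option 1 (P := -39, Q − 7):
  G = 48
  P = -39
  H = 74 − 6·48 + 3·(-39) = -331
  Q = 139 + 3·48 + 5·(-331) (−7 from intervention) = -1379
  C = -39 + 3·(-39) + (-1379) = -1535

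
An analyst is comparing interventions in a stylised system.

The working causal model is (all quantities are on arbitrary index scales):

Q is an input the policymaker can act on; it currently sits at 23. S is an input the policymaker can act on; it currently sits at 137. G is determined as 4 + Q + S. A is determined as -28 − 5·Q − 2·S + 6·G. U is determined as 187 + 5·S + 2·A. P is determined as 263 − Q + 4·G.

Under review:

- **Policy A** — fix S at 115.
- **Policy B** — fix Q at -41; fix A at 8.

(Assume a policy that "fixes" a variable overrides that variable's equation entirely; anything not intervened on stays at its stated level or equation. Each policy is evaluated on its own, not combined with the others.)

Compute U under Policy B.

Policy B (Q := -41, A := 8):
  Q = -41
  S = 137
  G = 4 + (-41) + 137 = 100
  A = 8
  U = 187 + 5·137 + 2·8 = 888

888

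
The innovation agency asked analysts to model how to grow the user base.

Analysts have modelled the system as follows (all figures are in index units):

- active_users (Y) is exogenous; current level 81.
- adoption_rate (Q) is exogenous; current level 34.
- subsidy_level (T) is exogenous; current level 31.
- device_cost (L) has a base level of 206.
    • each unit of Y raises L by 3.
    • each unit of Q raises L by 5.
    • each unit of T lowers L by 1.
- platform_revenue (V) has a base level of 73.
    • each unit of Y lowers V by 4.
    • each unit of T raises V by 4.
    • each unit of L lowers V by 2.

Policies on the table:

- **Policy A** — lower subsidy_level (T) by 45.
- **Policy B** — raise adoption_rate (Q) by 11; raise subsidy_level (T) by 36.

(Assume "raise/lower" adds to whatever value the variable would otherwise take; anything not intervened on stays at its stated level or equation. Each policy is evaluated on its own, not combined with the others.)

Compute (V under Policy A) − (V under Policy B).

Policy A (T − 45):
  Y = 81
  Q = 34
  T = 31 − 45 = -14
  L = 206 + 3·81 + 5·34 − (-14) = 633
  V = 73 − 4·81 + 4·(-14) − 2·633 = -1573
Policy B (Q + 11, T + 36):
  Y = 81
  Q = 34 + 11 = 45
  T = 31 + 36 = 67
  L = 206 + 3·81 + 5·45 − 67 = 607
  V = 73 − 4·81 + 4·67 − 2·607 = -1197
V: -1573 − (-1197) = -376

-376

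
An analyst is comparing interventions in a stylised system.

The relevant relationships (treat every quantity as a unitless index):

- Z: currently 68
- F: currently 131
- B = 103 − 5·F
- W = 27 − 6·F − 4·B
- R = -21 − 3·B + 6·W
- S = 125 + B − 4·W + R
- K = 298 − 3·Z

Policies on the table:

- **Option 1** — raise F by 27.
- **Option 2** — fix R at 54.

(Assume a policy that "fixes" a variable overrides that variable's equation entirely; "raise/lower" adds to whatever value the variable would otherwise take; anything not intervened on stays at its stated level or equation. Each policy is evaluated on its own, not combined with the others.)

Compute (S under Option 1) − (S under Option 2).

Option 1 (F + 27):
  F = 131 + 27 = 158
  B = 103 − 5·158 = -687
  W = 27 − 6·158 − 4·(-687) = 1827
  R = -21 − 3·(-687) + 6·1827 = 13002
  S = 125 + (-687) − 4·1827 + 13002 = 5132
Option 2 (R := 54):
  F = 131
  B = 103 − 5·131 = -552
  W = 27 − 6·131 − 4·(-552) = 1449
  R = 54
  S = 125 + (-552) − 4·1449 + 54 = -6169
S: 5132 − (-6169) = 11301

11301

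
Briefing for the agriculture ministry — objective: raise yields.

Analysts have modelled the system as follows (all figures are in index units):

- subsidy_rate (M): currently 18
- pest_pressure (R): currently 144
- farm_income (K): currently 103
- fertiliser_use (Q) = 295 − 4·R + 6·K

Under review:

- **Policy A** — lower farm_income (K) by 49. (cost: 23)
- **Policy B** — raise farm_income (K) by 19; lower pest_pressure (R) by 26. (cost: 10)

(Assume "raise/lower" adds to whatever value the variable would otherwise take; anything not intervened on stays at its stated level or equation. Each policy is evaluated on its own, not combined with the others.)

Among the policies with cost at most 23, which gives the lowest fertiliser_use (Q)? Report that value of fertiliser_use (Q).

Policy A (K − 49):
  R = 144
  K = 103 − 49 = 54
  Q = 295 − 4·144 + 6·54 = 43
Policy B (K + 19, R − 26):
  R = 144 − 26 = 118
  K = 103 + 19 = 122
  Q = 295 − 4·118 + 6·122 = 555
Comparing — Policy A: Q=43, Policy B: Q=555. Lowest is 43 (Policy A).

43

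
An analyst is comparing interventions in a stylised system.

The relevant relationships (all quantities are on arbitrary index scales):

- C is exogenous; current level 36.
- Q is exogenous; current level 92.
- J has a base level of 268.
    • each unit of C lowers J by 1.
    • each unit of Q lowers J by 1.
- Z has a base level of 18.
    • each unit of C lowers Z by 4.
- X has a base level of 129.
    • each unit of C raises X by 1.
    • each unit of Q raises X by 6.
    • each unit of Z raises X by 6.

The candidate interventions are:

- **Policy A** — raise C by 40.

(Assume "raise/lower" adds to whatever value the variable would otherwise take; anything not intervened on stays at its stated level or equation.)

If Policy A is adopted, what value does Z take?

Policy A (C + 40):
  C = 36 + 40 = 76
  Z = 18 − 4·76 = -286

-286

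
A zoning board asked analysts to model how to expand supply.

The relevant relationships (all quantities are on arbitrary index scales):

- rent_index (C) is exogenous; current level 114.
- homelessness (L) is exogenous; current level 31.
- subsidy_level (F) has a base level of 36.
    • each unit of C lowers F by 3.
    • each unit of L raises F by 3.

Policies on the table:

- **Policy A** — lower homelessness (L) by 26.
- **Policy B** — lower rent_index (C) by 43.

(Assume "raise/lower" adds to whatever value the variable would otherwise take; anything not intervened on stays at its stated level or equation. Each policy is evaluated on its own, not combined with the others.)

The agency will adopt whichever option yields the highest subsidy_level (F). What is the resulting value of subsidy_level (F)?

-84

Policy A (L − 26):
  C = 114
  L = 31 − 26 = 5
  F = 36 − 3·114 + 3·5 = -291
Policy B (C − 43):
  C = 114 − 43 = 71
  L = 31
  F = 36 − 3·71 + 3·31 = -84
Comparing — Policy A: F=-291, Policy B: F=-84. Highest is -84 (Policy B).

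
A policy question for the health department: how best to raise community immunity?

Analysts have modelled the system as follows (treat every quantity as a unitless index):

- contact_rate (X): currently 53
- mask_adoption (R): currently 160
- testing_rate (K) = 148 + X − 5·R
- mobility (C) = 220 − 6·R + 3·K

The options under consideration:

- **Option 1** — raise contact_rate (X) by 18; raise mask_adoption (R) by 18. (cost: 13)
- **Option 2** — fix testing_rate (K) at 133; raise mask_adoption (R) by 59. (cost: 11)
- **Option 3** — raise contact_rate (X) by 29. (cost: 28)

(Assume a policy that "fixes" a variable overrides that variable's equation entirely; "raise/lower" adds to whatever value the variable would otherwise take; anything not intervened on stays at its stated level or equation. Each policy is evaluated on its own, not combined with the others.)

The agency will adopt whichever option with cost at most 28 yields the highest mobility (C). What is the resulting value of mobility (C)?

Option 1 (X + 18, R + 18):
  X = 53 + 18 = 71
  R = 160 + 18 = 178
  K = 148 + 71 − 5·178 = -671
  C = 220 − 6·178 + 3·(-671) = -2861
Option 2 (K := 133, R + 59):
  X = 53
  R = 160 + 59 = 219
  K = 133
  C = 220 − 6·219 + 3·133 = -695
Option 3 (X + 29):
  X = 53 + 29 = 82
  R = 160
  K = 148 + 82 − 5·160 = -570
  C = 220 − 6·160 + 3·(-570) = -2450
Comparing — Option 1: C=-2861, Option 2: C=-695, Option 3: C=-2450. Highest is -695 (Option 2).

-695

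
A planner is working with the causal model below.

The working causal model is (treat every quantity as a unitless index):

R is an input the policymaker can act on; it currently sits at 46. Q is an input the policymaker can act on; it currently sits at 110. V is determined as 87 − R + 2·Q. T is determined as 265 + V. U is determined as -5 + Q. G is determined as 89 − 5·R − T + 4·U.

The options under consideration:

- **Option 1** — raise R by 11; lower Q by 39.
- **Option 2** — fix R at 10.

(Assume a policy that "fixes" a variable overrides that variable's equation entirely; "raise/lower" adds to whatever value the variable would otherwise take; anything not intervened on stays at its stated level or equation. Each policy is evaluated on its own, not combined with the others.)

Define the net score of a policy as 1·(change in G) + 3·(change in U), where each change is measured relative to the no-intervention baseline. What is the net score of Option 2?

Baseline:
  R = 46
  Q = 110
  V = 87 − 46 + 2·110 = 261
  T = 265 + 261 = 526
  U = -5 + 110 = 105
  G = 89 − 5·46 − 526 + 4·105 = -247
Option 2 (R := 10):
  R = 10
  Q = 110
  V = 87 − 10 + 2·110 = 297
  T = 265 + 297 = 562
  U = -5 + 110 = 105
  G = 89 − 5·10 − 562 + 4·105 = -103
ΔG = -103 − (-247) = 144; ΔU = 105 − 105 = 0
Score = 1·144 + 3·0 = 144

144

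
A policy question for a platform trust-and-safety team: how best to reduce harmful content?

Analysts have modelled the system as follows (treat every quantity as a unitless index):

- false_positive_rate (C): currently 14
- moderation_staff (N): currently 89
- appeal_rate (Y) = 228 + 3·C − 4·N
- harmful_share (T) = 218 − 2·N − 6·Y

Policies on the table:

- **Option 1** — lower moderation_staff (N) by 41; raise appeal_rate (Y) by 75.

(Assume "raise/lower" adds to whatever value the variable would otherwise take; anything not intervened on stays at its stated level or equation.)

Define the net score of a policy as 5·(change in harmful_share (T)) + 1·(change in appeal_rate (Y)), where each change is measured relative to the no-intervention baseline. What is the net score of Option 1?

Baseline:
  C = 14
  N = 89
  Y = 228 + 3·14 − 4·89 = -86
  T = 218 − 2·89 − 6·(-86) = 556
Option 1 (N − 41, Y + 75):
  C = 14
  N = 89 − 41 = 48
  Y = 228 + 3·14 − 4·48 (+75 from intervention) = 153
  T = 218 − 2·48 − 6·153 = -796
ΔT = -796 − 556 = -1352; ΔY = 153 − (-86) = 239
Score = 5·(-1352) + 1·239 = -6521

-6521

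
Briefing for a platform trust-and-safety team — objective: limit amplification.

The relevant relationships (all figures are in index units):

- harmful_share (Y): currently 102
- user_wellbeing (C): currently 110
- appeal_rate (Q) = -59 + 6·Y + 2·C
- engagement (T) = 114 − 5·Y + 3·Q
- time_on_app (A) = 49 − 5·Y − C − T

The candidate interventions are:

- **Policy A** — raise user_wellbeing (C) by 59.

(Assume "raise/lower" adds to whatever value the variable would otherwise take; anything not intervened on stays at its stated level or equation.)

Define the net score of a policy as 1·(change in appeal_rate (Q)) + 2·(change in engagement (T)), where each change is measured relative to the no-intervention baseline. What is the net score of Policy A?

Baseline:
  Y = 102
  C = 110
  Q = -59 + 6·102 + 2·110 = 773
  T = 114 − 5·102 + 3·773 = 1923
Policy A (C + 59):
  Y = 102
  C = 110 + 59 = 169
  Q = -59 + 6·102 + 2·169 = 891
  T = 114 − 5·102 + 3·891 = 2277
ΔQ = 891 − 773 = 118; ΔT = 2277 − 1923 = 354
Score = 1·118 + 2·354 = 826

826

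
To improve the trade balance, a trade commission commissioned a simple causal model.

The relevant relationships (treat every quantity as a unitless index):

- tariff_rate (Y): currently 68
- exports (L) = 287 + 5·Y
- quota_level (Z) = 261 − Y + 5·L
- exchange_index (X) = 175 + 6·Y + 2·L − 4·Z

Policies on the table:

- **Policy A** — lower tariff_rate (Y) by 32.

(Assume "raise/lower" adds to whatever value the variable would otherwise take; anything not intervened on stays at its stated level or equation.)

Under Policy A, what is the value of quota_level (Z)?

Policy A (Y − 32):
  Y = 68 − 32 = 36
  L = 287 + 5·36 = 467
  Z = 261 − 36 + 5·467 = 2560

2560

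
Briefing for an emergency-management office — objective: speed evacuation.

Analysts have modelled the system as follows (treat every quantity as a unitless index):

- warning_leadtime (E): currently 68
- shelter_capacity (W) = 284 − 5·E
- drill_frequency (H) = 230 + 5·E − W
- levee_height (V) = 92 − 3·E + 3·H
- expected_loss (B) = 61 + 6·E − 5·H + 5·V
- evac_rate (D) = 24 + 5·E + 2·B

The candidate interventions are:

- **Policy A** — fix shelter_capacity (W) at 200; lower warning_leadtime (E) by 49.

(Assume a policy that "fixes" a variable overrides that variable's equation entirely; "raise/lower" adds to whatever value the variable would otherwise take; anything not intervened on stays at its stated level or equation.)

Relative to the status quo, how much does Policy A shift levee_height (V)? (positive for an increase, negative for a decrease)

Baseline:
  E = 68
  W = 284 − 5·68 = -56
  H = 230 + 5·68 − (-56) = 626
  V = 92 − 3·68 + 3·626 = 1766
Policy A (W := 200, E − 49):
  E = 68 − 49 = 19
  W = 200
  H = 230 + 5·19 − 200 = 125
  V = 92 − 3·19 + 3·125 = 410
Change in V: 410 − 1766 = -1356

-1356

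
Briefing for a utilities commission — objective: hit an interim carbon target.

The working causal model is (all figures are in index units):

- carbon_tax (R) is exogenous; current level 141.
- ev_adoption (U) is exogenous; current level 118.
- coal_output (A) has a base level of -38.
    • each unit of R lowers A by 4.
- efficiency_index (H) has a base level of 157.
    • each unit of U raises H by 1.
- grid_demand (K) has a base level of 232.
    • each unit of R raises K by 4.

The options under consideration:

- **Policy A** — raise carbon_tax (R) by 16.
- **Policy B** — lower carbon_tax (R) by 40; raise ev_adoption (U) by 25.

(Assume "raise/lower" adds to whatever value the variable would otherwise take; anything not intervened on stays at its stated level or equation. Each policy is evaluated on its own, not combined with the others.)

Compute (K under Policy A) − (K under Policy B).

224

Policy A (R + 16):
  R = 141 + 16 = 157
  K = 232 + 4·157 = 860
Policy B (R − 40, U + 25):
  R = 141 − 40 = 101
  K = 232 + 4·101 = 636
K: 860 − 636 = 224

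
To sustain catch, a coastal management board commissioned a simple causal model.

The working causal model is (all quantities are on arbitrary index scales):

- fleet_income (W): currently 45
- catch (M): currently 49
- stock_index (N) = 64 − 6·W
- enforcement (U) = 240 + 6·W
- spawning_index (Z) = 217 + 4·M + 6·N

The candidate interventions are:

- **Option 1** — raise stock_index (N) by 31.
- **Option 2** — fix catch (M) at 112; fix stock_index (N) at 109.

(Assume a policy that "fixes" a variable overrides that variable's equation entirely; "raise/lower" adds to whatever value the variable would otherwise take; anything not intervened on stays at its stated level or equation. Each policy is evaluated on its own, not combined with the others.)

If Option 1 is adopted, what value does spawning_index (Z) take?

Option 1 (N + 31):
  W = 45
  M = 49
  N = 64 − 6·45 (+31 from intervention) = -175
  Z = 217 + 4·49 + 6·(-175) = -637

-637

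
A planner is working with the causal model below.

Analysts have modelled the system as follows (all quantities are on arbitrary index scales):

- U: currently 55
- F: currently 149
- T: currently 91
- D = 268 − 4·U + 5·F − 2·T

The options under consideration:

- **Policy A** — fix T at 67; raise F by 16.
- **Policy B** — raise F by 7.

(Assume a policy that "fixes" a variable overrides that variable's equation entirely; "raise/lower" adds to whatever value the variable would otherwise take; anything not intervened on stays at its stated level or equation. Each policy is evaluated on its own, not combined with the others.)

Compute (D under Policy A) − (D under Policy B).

Policy A (T := 67, F + 16):
  U = 55
  F = 149 + 16 = 165
  T = 67
  D = 268 − 4·55 + 5·165 − 2·67 = 739
Policy B (F + 7):
  U = 55
  F = 149 + 7 = 156
  T = 91
  D = 268 − 4·55 + 5·156 − 2·91 = 646
D: 739 − 646 = 93

93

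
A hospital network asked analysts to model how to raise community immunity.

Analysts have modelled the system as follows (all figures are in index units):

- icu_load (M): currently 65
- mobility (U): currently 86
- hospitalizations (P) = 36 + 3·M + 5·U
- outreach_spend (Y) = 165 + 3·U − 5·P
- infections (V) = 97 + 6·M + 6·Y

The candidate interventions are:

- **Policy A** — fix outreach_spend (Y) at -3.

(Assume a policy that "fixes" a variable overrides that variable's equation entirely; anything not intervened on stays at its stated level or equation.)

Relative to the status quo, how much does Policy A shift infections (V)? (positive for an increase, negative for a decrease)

Baseline:
  M = 65
  U = 86
  P = 36 + 3·65 + 5·86 = 661
  Y = 165 + 3·86 − 5·661 = -2882
  V = 97 + 6·65 + 6·(-2882) = -16805
Policy A (Y := -3):
  M = 65
  U = 86
  P = 36 + 3·65 + 5·86 = 661
  Y = -3
  V = 97 + 6·65 + 6·(-3) = 469
Change in V: 469 − (-16805) = 17274

17274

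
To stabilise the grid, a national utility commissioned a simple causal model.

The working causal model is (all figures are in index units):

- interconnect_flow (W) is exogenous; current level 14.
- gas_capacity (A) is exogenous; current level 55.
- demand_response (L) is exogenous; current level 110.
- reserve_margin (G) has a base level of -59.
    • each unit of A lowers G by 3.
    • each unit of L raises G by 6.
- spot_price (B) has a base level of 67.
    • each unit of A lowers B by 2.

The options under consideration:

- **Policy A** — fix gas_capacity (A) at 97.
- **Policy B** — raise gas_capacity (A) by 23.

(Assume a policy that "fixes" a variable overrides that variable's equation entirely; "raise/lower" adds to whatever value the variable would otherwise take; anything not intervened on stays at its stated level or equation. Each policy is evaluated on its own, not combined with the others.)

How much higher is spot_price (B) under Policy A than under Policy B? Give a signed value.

-38

Policy A (A := 97):
  A = 97
  B = 67 − 2·97 = -127
Policy B (A + 23):
  A = 55 + 23 = 78
  B = 67 − 2·78 = -89
B: -127 − (-89) = -38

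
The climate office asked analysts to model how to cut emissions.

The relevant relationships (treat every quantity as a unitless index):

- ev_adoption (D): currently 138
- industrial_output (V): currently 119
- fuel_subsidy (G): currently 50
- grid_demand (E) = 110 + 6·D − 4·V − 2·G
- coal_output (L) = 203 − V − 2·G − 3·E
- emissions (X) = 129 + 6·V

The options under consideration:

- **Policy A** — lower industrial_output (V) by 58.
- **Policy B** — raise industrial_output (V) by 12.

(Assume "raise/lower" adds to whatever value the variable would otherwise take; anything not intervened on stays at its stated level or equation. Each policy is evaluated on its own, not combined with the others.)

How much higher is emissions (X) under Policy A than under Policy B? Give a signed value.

Policy A (V − 58):
  V = 119 − 58 = 61
  X = 129 + 6·61 = 495
Policy B (V + 12):
  V = 119 + 12 = 131
  X = 129 + 6·131 = 915
X: 495 − 915 = -420

-420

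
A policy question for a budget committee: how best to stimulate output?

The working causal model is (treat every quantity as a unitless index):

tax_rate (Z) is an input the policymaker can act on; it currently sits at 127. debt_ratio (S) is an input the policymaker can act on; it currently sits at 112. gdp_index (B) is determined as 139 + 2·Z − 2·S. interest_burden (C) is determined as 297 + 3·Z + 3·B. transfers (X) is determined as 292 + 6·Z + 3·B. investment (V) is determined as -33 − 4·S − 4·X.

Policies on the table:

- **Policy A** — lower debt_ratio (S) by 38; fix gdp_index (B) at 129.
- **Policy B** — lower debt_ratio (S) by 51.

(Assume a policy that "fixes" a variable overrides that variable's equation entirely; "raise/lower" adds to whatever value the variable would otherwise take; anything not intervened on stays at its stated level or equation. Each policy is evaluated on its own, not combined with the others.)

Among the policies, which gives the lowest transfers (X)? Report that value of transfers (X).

Policy A (S − 38, B := 129):
  Z = 127
  S = 112 − 38 = 74
  B = 129
  X = 292 + 6·127 + 3·129 = 1441
Policy B (S − 51):
  Z = 127
  S = 112 − 51 = 61
  B = 139 + 2·127 − 2·61 = 271
  X = 292 + 6·127 + 3·271 = 1867
Comparing — Policy A: X=1441, Policy B: X=1867. Lowest is 1441 (Policy A).

1441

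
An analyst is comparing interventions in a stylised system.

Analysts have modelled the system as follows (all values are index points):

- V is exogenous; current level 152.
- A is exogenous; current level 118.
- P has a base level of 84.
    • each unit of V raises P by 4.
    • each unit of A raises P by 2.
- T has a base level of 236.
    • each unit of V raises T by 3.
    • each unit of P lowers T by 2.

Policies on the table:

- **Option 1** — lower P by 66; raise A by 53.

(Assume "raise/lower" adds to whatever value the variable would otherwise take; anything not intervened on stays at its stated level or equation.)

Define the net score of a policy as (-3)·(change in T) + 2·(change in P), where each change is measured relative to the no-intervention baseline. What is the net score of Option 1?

320

Baseline:
  V = 152
  A = 118
  P = 84 + 4·152 + 2·118 = 928
  T = 236 + 3·152 − 2·928 = -1164
Option 1 (P − 66, A + 53):
  V = 152
  A = 118 + 53 = 171
  P = 84 + 4·152 + 2·171 (−66 from intervention) = 968
  T = 236 + 3·152 − 2·968 = -1244
ΔT = -1244 − (-1164) = -80; ΔP = 968 − 928 = 40
Score = (-3)·(-80) + 2·40 = 320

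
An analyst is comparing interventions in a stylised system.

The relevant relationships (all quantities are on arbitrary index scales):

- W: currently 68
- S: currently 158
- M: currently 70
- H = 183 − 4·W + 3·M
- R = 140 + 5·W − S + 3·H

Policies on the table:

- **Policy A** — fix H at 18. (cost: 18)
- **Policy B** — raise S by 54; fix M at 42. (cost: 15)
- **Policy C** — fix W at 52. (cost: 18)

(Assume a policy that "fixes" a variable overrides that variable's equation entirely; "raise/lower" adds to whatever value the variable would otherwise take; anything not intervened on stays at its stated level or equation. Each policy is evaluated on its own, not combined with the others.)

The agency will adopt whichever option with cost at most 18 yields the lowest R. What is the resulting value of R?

376

Policy A (H := 18):
  W = 68
  S = 158
  M = 70
  H = 18
  R = 140 + 5·68 − 158 + 3·18 = 376
Policy B (S + 54, M := 42):
  W = 68
  S = 158 + 54 = 212
  M = 42
  H = 183 − 4·68 + 3·42 = 37
  R = 140 + 5·68 − 212 + 3·37 = 379
Policy C (W := 52):
  W = 52
  S = 158
  M = 70
  H = 183 − 4·52 + 3·70 = 185
  R = 140 + 5·52 − 158 + 3·185 = 797
Comparing — Policy A: R=376, Policy B: R=379, Policy C: R=797. Lowest is 376 (Policy A).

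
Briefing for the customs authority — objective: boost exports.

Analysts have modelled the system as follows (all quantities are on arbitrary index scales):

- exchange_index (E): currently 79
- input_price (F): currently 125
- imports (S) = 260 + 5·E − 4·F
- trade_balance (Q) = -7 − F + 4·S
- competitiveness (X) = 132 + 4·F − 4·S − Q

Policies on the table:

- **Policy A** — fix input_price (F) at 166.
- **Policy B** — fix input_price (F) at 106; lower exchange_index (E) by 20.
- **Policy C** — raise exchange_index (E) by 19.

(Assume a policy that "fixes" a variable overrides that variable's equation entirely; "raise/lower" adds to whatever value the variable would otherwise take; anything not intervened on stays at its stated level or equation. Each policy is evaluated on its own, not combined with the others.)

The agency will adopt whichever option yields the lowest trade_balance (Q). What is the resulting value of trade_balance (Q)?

-209

Policy A (F := 166):
  E = 79
  F = 166
  S = 260 + 5·79 − 4·166 = -9
  Q = -7 − 166 + 4·(-9) = -209
Policy B (F := 106, E − 20):
  E = 79 − 20 = 59
  F = 106
  S = 260 + 5·59 − 4·106 = 131
  Q = -7 − 106 + 4·131 = 411
Policy C (E + 19):
  E = 79 + 19 = 98
  F = 125
  S = 260 + 5·98 − 4·125 = 250
  Q = -7 − 125 + 4·250 = 868
Comparing — Policy A: Q=-209, Policy B: Q=411, Policy C: Q=868. Lowest is -209 (Policy A).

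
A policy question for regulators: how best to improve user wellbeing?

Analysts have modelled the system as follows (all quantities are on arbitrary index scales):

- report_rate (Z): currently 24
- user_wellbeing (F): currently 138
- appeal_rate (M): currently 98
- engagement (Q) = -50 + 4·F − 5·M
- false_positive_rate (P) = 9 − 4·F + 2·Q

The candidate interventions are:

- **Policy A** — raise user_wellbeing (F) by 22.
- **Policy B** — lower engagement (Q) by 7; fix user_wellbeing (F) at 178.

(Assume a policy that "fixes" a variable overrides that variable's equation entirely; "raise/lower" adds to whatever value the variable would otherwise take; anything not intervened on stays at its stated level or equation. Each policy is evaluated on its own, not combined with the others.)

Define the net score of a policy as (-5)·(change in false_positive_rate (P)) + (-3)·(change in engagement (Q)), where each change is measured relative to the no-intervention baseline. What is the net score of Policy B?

Baseline:
  F = 138
  M = 98
  Q = -50 + 4·138 − 5·98 = 12
  P = 9 − 4·138 + 2·12 = -519
Policy B (Q − 7, F := 178):
  F = 178
  M = 98
  Q = -50 + 4·178 − 5·98 (−7 from intervention) = 165
  P = 9 − 4·178 + 2·165 = -373
ΔP = -373 − (-519) = 146; ΔQ = 165 − 12 = 153
Score = (-5)·146 + (-3)·153 = -1189

-1189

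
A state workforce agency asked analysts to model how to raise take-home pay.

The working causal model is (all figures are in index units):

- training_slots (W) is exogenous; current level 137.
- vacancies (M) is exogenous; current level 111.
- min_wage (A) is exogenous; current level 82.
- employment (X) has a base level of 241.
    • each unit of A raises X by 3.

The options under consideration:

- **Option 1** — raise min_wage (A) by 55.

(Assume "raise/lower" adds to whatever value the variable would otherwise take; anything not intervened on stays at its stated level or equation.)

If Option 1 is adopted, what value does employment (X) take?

Option 1 (A + 55):
  A = 82 + 55 = 137
  X = 241 + 3·137 = 652

652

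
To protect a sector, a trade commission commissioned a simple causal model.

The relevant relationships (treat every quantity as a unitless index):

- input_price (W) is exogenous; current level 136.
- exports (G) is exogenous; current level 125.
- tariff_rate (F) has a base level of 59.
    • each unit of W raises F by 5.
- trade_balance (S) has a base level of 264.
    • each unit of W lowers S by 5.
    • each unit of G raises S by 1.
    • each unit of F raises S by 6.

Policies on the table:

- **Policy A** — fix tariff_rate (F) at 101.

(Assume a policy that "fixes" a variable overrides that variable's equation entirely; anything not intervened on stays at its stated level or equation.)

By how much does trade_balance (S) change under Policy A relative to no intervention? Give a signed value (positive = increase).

Baseline:
  W = 136
  G = 125
  F = 59 + 5·136 = 739
  S = 264 − 5·136 + 125 + 6·739 = 4143
Policy A (F := 101):
  W = 136
  G = 125
  F = 101
  S = 264 − 5·136 + 125 + 6·101 = 315
Change in S: 315 − 4143 = -3828

-3828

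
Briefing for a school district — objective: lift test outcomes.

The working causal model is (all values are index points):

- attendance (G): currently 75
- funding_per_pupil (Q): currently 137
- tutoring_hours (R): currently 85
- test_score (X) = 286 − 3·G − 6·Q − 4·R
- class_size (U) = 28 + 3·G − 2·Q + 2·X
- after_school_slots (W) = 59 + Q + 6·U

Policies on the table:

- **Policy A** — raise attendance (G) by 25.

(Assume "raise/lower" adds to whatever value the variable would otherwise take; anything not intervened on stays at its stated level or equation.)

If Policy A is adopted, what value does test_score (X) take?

-1176

Policy A (G + 25):
  G = 75 + 25 = 100
  Q = 137
  R = 85
  X = 286 − 3·100 − 6·137 − 4·85 = -1176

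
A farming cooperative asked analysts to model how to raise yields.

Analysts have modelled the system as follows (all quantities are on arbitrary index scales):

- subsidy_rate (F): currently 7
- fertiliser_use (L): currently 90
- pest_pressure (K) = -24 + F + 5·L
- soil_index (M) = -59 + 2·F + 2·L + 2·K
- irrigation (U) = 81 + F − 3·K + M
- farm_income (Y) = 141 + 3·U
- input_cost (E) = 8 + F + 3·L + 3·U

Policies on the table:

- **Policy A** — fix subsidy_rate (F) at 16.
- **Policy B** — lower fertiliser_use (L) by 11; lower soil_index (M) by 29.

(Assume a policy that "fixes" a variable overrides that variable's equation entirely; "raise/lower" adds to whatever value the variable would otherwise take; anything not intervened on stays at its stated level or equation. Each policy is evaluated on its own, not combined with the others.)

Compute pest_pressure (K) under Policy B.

Policy B (L − 11, M − 29):
  F = 7
  L = 90 − 11 = 79
  K = -24 + 7 + 5·79 = 378

378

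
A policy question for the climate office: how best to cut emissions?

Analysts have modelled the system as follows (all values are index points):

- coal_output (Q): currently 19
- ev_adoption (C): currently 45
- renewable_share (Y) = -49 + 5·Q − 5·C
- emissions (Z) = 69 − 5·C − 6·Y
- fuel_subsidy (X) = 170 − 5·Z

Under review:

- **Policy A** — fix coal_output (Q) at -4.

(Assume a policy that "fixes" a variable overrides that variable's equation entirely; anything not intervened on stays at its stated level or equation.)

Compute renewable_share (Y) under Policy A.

Policy A (Q := -4):
  Q = -4
  C = 45
  Y = -49 + 5·(-4) − 5·45 = -294

-294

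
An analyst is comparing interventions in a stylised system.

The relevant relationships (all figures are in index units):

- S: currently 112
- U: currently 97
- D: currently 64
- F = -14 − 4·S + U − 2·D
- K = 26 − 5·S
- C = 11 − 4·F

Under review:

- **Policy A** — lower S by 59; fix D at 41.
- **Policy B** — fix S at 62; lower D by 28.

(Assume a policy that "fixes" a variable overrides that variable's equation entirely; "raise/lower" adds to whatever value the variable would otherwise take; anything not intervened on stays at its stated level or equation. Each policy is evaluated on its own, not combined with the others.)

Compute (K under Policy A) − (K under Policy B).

45

Policy A (S − 59, D := 41):
  S = 112 − 59 = 53
  K = 26 − 5·53 = -239
Policy B (S := 62, D − 28):
  S = 62
  K = 26 − 5·62 = -284
K: -239 − (-284) = 45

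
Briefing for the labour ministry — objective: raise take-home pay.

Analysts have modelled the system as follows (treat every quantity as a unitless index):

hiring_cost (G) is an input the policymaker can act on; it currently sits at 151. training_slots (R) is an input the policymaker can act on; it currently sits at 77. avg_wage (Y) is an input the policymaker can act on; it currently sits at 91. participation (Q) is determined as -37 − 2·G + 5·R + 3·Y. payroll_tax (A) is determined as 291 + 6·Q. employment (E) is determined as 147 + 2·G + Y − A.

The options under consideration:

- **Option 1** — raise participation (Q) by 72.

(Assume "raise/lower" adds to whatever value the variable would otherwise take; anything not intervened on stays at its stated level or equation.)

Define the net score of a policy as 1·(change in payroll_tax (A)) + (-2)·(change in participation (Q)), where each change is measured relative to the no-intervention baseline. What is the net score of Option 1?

288

Baseline:
  G = 151
  R = 77
  Y = 91
  Q = -37 − 2·151 + 5·77 + 3·91 = 319
  A = 291 + 6·319 = 2205
Option 1 (Q + 72):
  G = 151
  R = 77
  Y = 91
  Q = -37 − 2·151 + 5·77 + 3·91 (+72 from intervention) = 391
  A = 291 + 6·391 = 2637
ΔA = 2637 − 2205 = 432; ΔQ = 391 − 319 = 72
Score = 1·432 + (-2)·72 = 288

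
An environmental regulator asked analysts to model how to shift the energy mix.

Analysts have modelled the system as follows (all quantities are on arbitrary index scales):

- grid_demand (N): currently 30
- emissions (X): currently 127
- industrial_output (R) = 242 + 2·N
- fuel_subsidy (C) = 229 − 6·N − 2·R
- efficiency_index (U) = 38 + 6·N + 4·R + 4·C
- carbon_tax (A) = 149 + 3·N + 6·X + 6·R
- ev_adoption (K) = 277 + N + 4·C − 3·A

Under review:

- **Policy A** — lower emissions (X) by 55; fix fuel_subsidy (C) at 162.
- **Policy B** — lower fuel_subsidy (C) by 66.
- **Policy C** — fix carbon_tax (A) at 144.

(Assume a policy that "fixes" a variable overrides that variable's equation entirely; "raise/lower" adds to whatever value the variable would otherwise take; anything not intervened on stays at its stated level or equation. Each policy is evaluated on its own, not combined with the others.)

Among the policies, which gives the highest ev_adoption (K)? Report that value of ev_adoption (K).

Policy A (X − 55, C := 162):
  N = 30
  X = 127 − 55 = 72
  R = 242 + 2·30 = 302
  C = 162
  A = 149 + 3·30 + 6·72 + 6·302 = 2483
  K = 277 + 30 + 4·162 − 3·2483 = -6494
Policy B (C − 66):
  N = 30
  X = 127
  R = 242 + 2·30 = 302
  C = 229 − 6·30 − 2·302 (−66 from intervention) = -621
  A = 149 + 3·30 + 6·127 + 6·302 = 2813
  K = 277 + 30 + 4·(-621) − 3·2813 = -10616
Policy C (A := 144):
  N = 30
  X = 127
  R = 242 + 2·30 = 302
  C = 229 − 6·30 − 2·302 = -555
  A = 144
  K = 277 + 30 + 4·(-555) − 3·144 = -2345
Comparing — Policy A: K=-6494, Policy B: K=-10616, Policy C: K=-2345. Highest is -2345 (Policy C).

-2345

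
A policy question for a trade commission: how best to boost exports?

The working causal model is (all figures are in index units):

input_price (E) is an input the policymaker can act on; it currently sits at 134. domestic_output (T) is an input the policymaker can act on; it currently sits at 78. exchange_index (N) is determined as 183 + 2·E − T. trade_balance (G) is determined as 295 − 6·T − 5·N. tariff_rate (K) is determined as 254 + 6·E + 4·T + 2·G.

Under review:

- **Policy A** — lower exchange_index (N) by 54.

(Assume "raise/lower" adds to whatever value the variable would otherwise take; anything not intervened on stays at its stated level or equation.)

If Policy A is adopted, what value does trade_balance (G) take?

Policy A (N − 54):
  E = 134
  T = 78
  N = 183 + 2·134 − 78 (−54 from intervention) = 319
  G = 295 − 6·78 − 5·319 = -1768

-1768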